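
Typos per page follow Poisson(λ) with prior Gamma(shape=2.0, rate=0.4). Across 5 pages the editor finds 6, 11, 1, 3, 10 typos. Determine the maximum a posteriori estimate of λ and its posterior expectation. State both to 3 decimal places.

Σ counts = 31. Posterior: Gamma(shape = 2.0+31 = 33.0, rate = 0.4+5 = 5.4).
Mode = (α−1)/β = 32.0/5.4 = 5.926.
Mean = α/β = 33.0/5.4 = 6.111.

maximum a posteriori estimate = 5.926, posterior expectation = 6.111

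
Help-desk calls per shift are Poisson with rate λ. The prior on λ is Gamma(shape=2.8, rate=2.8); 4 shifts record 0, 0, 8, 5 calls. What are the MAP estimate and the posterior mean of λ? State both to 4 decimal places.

MAP = 2.1765; posterior mean = 2.3235

Σ counts = 13. Posterior: Gamma(shape = 2.8+13 = 15.8, rate = 2.8+4 = 6.8).
Mode = (α−1)/β = 14.8/6.8 = 2.1765.
Mean = α/β = 15.8/6.8 = 2.3235.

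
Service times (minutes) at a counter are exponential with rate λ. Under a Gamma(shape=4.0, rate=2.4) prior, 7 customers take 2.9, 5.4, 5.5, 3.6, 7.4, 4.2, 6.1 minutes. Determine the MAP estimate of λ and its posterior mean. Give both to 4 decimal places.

λ_MAP = 0.2667, E[λ|data] = 0.2933

Σ times = 35.1. Posterior: Gamma(shape = 4.0+7 = 11.0, rate = 2.4+35.1 = 37.5).
Mode = (α−1)/β = 10.0/37.5 = 0.2667.
Mean = α/β = 11.0/37.5 = 0.2933.
Right-skewed posterior ⇒ mode < mean.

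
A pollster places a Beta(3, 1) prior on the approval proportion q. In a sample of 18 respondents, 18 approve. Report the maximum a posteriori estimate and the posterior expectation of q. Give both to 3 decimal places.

Posterior: Beta(3+18, 1+0) = Beta(21, 1).
Since β = 1 ≤ 1 and α > 1, the Beta density is monotone increasing on [0,1]; the mode is at 1.
Mean = 21/(21+1) = 0.955.
Left-skewed posterior ⇒ mean < mode.

maximum a posteriori estimate = 1.000, posterior expectation = 0.955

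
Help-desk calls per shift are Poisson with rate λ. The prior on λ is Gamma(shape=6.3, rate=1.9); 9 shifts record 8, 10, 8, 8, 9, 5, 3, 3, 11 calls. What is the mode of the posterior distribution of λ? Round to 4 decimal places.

6.4495

Σ counts = 65. Posterior: Gamma(shape = 6.3+65 = 71.3, rate = 1.9+9 = 10.9).
Mode = (α−1)/β = 70.3/10.9 = 6.4495.
Mean = α/β = 71.3/10.9 = 6.5413.
This is the posterior mode — the MAP estimate.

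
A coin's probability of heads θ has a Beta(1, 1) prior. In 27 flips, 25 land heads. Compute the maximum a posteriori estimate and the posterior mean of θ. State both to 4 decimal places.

Posterior: Beta(1+25, 1+2) = Beta(26, 3).
Mode = (26−1)/(26+3−2) = 25/27 = 0.9259.
Mean = 26/(26+3) = 26/29 = 0.8966.
The posterior is left-skewed, so the mode exceeds the mean.

MAP = 0.9259; posterior mean = 0.8966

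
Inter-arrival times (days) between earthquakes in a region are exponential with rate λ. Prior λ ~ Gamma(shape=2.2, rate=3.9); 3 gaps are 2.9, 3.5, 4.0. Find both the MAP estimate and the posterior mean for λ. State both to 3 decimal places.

MAP estimate = 0.294, posterior mean = 0.364

Σ times = 10.4. Posterior: Gamma(shape = 2.2+3 = 5.2, rate = 3.9+10.4 = 14.3).
Mode = (α−1)/β = 4.2/14.3 = 0.294.
Mean = α/β = 5.2/14.3 = 0.364.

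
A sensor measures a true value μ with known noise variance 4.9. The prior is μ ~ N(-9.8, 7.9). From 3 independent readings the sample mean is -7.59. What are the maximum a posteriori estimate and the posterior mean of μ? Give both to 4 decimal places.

Posterior for μ is Normal. Precision-weighted mean: (1/7.9·-9.8 + 3/4.9·-7.59) / (1/7.9 + 3/4.9) = -7.9686.
A Normal posterior is symmetric, so mode = mean.

MAP: -7.9686. Posterior mean: -7.9686.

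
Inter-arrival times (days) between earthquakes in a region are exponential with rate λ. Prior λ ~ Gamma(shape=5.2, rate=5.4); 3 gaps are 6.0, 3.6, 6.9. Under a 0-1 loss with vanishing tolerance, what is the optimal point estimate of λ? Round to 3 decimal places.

0.329

Σ times = 16.5. Posterior: Gamma(shape = 5.2+3 = 8.2, rate = 5.4+16.5 = 21.9).
Mode = (α−1)/β = 7.2/21.9 = 0.329.
Mean = α/β = 8.2/21.9 = 0.374.
This is the posterior mode — the MAP estimate.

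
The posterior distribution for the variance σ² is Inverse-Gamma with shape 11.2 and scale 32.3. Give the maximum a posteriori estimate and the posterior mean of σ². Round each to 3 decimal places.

maximum a posteriori estimate = 2.648, posterior mean = 3.167

Mode = β/(α+1) = 32.3/12.2 = 2.648.
Mean = β/(α−1) = 32.3/10.2 = 3.167.
The mean is pulled above the mode by the posterior's right skew.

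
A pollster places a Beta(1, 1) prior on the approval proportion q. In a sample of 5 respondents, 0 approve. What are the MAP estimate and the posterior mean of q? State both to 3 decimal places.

MAP estimate = 0.000, posterior mean = 0.143

Posterior: Beta(1+0, 1+5) = Beta(1, 6).
Since α = 1 ≤ 1 and β > 1, the Beta density is monotone decreasing on [0,1]; the mode is at 0.
Mean = 1/(1+6) = 0.143.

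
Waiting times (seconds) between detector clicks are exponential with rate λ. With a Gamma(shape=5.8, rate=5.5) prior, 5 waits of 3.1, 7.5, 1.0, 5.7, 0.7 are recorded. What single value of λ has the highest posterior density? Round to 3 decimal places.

0.417

Σ times = 18.0. Posterior: Gamma(shape = 5.8+5 = 10.8, rate = 5.5+18.0 = 23.5).
Mode = (α−1)/β = 9.8/23.5 = 0.417.
Mean = α/β = 10.8/23.5 = 0.460.
This is the posterior mode — the MAP estimate.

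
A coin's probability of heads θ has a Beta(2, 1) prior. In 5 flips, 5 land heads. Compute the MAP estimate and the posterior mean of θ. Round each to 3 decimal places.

MAP estimate = 1.000, posterior mean = 0.875

Posterior: Beta(2+5, 1+0) = Beta(7, 1).
Since β = 1 ≤ 1 and α > 1, the Beta density is monotone increasing on [0,1]; the mode is at 1.
Mean = 7/(7+1) = 0.875.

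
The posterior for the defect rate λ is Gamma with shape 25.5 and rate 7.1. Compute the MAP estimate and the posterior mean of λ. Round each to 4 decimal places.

MAP = 3.4507, posterior mean = 3.5915

Mode = (α−1)/β = 24.5/7.1 = 3.4507.
Mean = α/β = 25.5/7.1 = 3.5915.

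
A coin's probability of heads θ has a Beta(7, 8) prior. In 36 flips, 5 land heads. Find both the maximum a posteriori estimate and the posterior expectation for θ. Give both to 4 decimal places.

θ_MAP = 0.2245, E[θ|data] = 0.2353

Posterior: Beta(7+5, 8+31) = Beta(12, 39).
Mode = (12−1)/(12+39−2) = 11/49 = 0.2245.
Mean = 12/(12+39) = 12/51 = 0.2353.
The posterior is right-skewed, so the mean exceeds the mode.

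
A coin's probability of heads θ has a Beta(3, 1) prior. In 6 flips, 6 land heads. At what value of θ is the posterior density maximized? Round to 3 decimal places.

Posterior: Beta(3+6, 1+0) = Beta(9, 1).
Since β = 1 ≤ 1 and α > 1, the Beta density is monotone increasing on [0,1]; the mode is at 1.
Mean = 9/(9+1) = 0.900.
This is the posterior mode — the MAP estimate.

1.000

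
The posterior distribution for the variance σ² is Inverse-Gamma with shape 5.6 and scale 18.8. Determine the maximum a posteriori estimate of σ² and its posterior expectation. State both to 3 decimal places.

Mode = β/(α+1) = 18.8/6.6 = 2.848.
Mean = β/(α−1) = 18.8/4.6 = 4.087.
Mean > mode: the posterior has a right tail.

MAP = 2.848; posterior mean = 4.087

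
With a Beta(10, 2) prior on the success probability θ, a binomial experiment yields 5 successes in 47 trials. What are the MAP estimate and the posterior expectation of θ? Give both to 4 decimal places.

MAP = 0.2456, posterior mean = 0.2542

Posterior: Beta(10+5, 2+42) = Beta(15, 44).
Mode = (15−1)/(15+44−2) = 14/57 = 0.2456.
Mean = 15/(15+44) = 15/59 = 0.2542.
Mean > mode: the posterior has a right tail.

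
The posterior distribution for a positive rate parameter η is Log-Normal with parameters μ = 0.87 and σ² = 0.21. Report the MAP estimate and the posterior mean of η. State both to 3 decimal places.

MAP: 1.935. Posterior mean: 2.651.

Mode = exp(μ − σ²) = exp(0.66) = 1.935.
Mean = exp(μ + σ²/2) = exp(0.975) = 2.651.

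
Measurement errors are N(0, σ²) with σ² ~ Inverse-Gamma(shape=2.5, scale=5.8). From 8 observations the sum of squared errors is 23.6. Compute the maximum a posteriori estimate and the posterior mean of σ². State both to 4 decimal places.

MAP = 2.3467; posterior mean = 3.2000

Posterior: Inverse-Gamma(shape = 2.5+8/2 = 6.5, scale = 5.8+23.6/2 = 17.6).
Mode = β/(α+1) = 17.6/7.5 = 2.3467.
Mean = β/(α−1) = 17.6/5.5 = 3.2000.
Mean > mode: the posterior has a right tail.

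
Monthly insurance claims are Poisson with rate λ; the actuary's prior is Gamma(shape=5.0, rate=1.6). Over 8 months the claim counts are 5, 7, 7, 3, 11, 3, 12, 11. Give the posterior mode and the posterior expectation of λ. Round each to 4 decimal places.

MAP = 6.5625; posterior mean = 6.6667

Σ counts = 59. Posterior: Gamma(shape = 5.0+59 = 64.0, rate = 1.6+8 = 9.6).
Mode = (α−1)/β = 63.0/9.6 = 6.5625.
Mean = α/β = 64.0/9.6 = 6.6667.
Mean > mode: the posterior has a right tail.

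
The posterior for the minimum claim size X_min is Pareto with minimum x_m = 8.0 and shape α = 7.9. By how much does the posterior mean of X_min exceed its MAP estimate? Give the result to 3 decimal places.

1.159

The Pareto density is strictly decreasing on [x_m, ∞), so the mode is x_m = 8.000.
Mean = α·x_m/(α−1) = 7.9·8.0/6.9 = 9.159.
Difference = 9.159 − 8.000 = 1.159.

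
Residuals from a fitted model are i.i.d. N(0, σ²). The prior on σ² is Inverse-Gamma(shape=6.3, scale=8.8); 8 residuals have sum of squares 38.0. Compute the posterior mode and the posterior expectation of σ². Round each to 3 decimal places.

Posterior: Inverse-Gamma(shape = 6.3+8/2 = 10.3, scale = 8.8+38.0/2 = 27.8).
Mode = β/(α+1) = 27.8/11.3 = 2.460.
Mean = β/(α−1) = 27.8/9.3 = 2.989.
Right-skewed posterior ⇒ mode < mean.

MAP = 2.460, posterior mean = 2.989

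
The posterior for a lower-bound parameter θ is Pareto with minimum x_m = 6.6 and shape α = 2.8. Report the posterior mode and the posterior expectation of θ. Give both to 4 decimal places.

MAP = 6.6000; posterior mean = 10.2667

The Pareto density is strictly decreasing on [x_m, ∞), so the mode is x_m = 6.6000.
Mean = α·x_m/(α−1) = 2.8·6.6/1.8 = 10.2667.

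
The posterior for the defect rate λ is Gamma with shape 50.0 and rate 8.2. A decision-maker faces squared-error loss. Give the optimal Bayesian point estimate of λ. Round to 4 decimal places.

6.0976

Mode = (α−1)/β = 49.0/8.2 = 5.9756.
Mean = α/β = 50.0/8.2 = 6.0976.
Squared-error loss ⇒ the optimal estimator is the posterior mean.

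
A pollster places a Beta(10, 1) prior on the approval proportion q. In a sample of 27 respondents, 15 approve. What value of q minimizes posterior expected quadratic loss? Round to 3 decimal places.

0.658

Posterior: Beta(10+15, 1+12) = Beta(25, 13).
Mode = (25−1)/(25+13−2) = 24/36 = 0.667.
Mean = 25/(25+13) = 25/38 = 0.658.
Quadratic loss ⇒ the optimal estimator is the posterior mean.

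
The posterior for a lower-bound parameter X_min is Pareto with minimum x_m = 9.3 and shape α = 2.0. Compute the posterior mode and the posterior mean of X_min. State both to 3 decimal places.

X_min_MAP = 9.300, E[X_min|data] = 18.600

The Pareto density is strictly decreasing on [x_m, ∞), so the mode is x_m = 9.300.
Mean = α·x_m/(α−1) = 2.0·9.3/1.0 = 18.600.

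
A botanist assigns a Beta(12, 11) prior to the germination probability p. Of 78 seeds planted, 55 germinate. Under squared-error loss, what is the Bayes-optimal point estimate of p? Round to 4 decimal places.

0.6634

Posterior: Beta(12+55, 11+23) = Beta(67, 34).
Mode = (67−1)/(67+34−2) = 66/99 = 0.6667.
Mean = 67/(67+34) = 67/101 = 0.6634.
Squared-error loss ⇒ the optimal estimator is the posterior mean.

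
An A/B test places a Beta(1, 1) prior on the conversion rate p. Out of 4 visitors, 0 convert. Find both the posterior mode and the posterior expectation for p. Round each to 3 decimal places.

MAP = 0.000; posterior mean = 0.167

Posterior: Beta(1+0, 1+4) = Beta(1, 5).
Since α = 1 ≤ 1 and β > 1, the Beta density is monotone decreasing on [0,1]; the mode is at 0.
Mean = 1/(1+5) = 0.167.
The mean is pulled above the mode by the posterior's right skew.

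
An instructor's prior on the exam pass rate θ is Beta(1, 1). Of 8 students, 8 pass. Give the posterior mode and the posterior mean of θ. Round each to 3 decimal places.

Posterior: Beta(1+8, 1+0) = Beta(9, 1).
Since β = 1 ≤ 1 and α > 1, the Beta density is monotone increasing on [0,1]; the mode is at 1.
Mean = 9/(9+1) = 0.900.

MAP = 1.000, posterior mean = 0.900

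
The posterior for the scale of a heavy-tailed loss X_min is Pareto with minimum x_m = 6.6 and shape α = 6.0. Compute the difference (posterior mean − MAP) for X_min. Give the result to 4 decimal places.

The Pareto density is strictly decreasing on [x_m, ∞), so the mode is x_m = 6.6000.
Mean = α·x_m/(α−1) = 6.0·6.6/5.0 = 7.9200.
Difference = 7.9200 − 6.6000 = 1.3200.
The mean is pulled above the mode by the posterior's right skew.

1.3200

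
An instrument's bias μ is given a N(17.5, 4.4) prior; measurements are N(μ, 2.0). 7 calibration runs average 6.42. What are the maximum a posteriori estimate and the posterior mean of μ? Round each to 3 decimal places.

μ_MAP = 7.096, E[μ|data] = 7.096

Posterior for μ is Normal. Precision-weighted mean: (1/4.4·17.5 + 7/2.0·6.42) / (1/4.4 + 7/2.0) = 7.096.
A Normal posterior is symmetric, so mode = mean.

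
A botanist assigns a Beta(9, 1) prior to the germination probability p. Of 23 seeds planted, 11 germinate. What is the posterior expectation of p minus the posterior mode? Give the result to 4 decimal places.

Posterior: Beta(9+11, 1+12) = Beta(20, 13).
Mode = (20−1)/(20+13−2) = 19/31 = 0.6129.
Mean = 20/(20+13) = 20/33 = 0.6061.
Difference = 0.6061 − 0.6129 = -0.0068.

-0.0068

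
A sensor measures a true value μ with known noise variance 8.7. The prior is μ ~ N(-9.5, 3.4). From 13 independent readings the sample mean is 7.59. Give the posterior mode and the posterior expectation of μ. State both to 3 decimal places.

Posterior for μ is Normal. Precision-weighted mean: (1/3.4·-9.5 + 13/8.7·7.59) / (1/3.4 + 13/8.7) = 4.779.
A Normal posterior is symmetric, so mode = mean.

MAP = 4.779; posterior mean = 4.779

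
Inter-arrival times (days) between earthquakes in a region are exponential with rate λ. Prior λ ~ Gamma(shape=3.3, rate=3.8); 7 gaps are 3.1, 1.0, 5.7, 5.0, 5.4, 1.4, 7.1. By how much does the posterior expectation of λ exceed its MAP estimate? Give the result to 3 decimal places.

0.031

Σ times = 28.7. Posterior: Gamma(shape = 3.3+7 = 10.3, rate = 3.8+28.7 = 32.5).
Mode = (α−1)/β = 9.3/32.5 = 0.286.
Mean = α/β = 10.3/32.5 = 0.317.
Difference = 0.317 − 0.286 = 0.031.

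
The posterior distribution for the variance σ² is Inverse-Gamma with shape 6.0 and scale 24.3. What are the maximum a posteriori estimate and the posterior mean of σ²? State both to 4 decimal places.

Mode = β/(α+1) = 24.3/7.0 = 3.4714.
Mean = β/(α−1) = 24.3/5.0 = 4.8600.
The mean is pulled above the mode by the posterior's right skew.

maximum a posteriori estimate = 3.4714, posterior mean = 4.8600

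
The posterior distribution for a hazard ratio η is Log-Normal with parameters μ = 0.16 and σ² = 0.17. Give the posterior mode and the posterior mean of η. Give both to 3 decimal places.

MAP = 0.990; posterior mean = 1.278

Mode = exp(μ − σ²) = exp(-0.01) = 0.990.
Mean = exp(μ + σ²/2) = exp(0.245) = 1.278.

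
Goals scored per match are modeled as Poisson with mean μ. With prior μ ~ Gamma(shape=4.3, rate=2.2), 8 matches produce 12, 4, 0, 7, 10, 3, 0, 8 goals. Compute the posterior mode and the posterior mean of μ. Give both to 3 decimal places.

Σ counts = 44. Posterior: Gamma(shape = 4.3+44 = 48.3, rate = 2.2+8 = 10.2).
Mode = (α−1)/β = 47.3/10.2 = 4.637.
Mean = α/β = 48.3/10.2 = 4.735.
The posterior is right-skewed, so the mean exceeds the mode.

MAP: 4.637. Posterior mean: 4.735.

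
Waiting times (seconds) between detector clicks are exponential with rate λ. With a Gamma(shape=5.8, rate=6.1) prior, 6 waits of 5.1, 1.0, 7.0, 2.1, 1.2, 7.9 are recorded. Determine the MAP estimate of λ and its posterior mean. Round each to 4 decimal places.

Σ times = 24.3. Posterior: Gamma(shape = 5.8+6 = 11.8, rate = 6.1+24.3 = 30.4).
Mode = (α−1)/β = 10.8/30.4 = 0.3553.
Mean = α/β = 11.8/30.4 = 0.3882.

MAP estimate = 0.3553, posterior mean = 0.3882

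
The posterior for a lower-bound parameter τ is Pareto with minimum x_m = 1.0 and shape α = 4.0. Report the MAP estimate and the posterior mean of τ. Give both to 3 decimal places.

MAP estimate = 1.000, posterior mean = 1.333

The Pareto density is strictly decreasing on [x_m, ∞), so the mode is x_m = 1.000.
Mean = α·x_m/(α−1) = 4.0·1.0/3.0 = 1.333.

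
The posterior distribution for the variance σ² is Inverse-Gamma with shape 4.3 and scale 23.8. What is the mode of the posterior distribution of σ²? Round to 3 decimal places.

Mode = β/(α+1) = 23.8/5.3 = 4.491.
Mean = β/(α−1) = 23.8/3.3 = 7.212.
This is the posterior mode — the MAP estimate.

4.491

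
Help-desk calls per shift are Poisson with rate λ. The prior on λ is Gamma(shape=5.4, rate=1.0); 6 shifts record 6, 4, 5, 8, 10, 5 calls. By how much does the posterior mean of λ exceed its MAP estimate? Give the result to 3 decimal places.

Σ counts = 38. Posterior: Gamma(shape = 5.4+38 = 43.4, rate = 1.0+6 = 7.0).
Mode = (α−1)/β = 42.4/7.0 = 6.057.
Mean = α/β = 43.4/7.0 = 6.200.
Difference = 6.200 − 6.057 = 0.143.
The posterior is right-skewed, so the mean exceeds the mode.

0.143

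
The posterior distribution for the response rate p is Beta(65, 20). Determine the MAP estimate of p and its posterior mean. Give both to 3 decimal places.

Mode = (65−1)/(65+20−2) = 64/83 = 0.771.
Mean = 65/(65+20) = 65/85 = 0.765.
Left-skewed posterior ⇒ mean < mode.

MAP = 0.771, posterior mean = 0.765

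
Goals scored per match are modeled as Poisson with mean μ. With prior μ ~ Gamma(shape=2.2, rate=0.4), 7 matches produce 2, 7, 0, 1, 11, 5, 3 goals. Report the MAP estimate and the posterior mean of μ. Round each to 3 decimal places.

Σ counts = 29. Posterior: Gamma(shape = 2.2+29 = 31.2, rate = 0.4+7 = 7.4).
Mode = (α−1)/β = 30.2/7.4 = 4.081.
Mean = α/β = 31.2/7.4 = 4.216.
The mean is pulled above the mode by the posterior's right skew.

μ_MAP = 4.081, E[μ|data] = 4.216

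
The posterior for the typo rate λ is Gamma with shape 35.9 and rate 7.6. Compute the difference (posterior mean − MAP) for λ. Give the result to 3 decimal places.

0.132

Mode = (α−1)/β = 34.9/7.6 = 4.592.
Mean = α/β = 35.9/7.6 = 4.724.
Difference = 4.724 − 4.592 = 0.132.
The mean is pulled above the mode by the posterior's right skew.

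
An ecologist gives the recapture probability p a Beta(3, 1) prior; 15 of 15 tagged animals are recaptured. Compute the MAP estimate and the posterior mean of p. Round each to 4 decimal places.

Posterior: Beta(3+15, 1+0) = Beta(18, 1).
Since β = 1 ≤ 1 and α > 1, the Beta density is monotone increasing on [0,1]; the mode is at 1.
Mean = 18/(18+1) = 0.9474.
The mean is pulled below the mode by the posterior's left skew.

p_MAP = 1.0000, E[p|data] = 0.9474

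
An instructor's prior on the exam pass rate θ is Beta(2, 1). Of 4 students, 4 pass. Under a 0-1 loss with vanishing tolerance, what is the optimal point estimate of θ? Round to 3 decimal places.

Posterior: Beta(2+4, 1+0) = Beta(6, 1).
Since β = 1 ≤ 1 and α > 1, the Beta density is monotone increasing on [0,1]; the mode is at 1.
Mean = 6/(6+1) = 0.857.
This is the posterior mode — the MAP estimate.

1.000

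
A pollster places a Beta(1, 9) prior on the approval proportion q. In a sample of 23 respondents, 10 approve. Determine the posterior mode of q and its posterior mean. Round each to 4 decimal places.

Posterior: Beta(1+10, 9+13) = Beta(11, 22).
Mode = (11−1)/(11+22−2) = 10/31 = 0.3226.
Mean = 11/(11+22) = 11/33 = 0.3333.

MAP = 0.3226, posterior mean = 0.3333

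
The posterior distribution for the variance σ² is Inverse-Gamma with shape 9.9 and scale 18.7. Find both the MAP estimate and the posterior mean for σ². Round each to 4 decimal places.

σ²_MAP = 1.7156, E[σ²|data] = 2.1011

Mode = β/(α+1) = 18.7/10.9 = 1.7156.
Mean = β/(α−1) = 18.7/8.9 = 2.1011.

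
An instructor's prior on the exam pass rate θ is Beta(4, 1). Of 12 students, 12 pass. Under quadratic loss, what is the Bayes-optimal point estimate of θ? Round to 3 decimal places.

0.941

Posterior: Beta(4+12, 1+0) = Beta(16, 1).
Since β = 1 ≤ 1 and α > 1, the Beta density is monotone increasing on [0,1]; the mode is at 1.
Mean = 16/(16+1) = 0.941.
Quadratic loss ⇒ the optimal estimator is the posterior mean.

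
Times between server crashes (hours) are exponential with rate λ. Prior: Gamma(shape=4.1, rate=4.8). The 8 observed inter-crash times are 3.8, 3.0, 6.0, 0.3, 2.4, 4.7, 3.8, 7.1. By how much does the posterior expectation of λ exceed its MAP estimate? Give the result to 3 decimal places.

Σ times = 31.1. Posterior: Gamma(shape = 4.1+8 = 12.1, rate = 4.8+31.1 = 35.9).
Mode = (α−1)/β = 11.1/35.9 = 0.309.
Mean = α/β = 12.1/35.9 = 0.337.
Difference = 0.337 − 0.309 = 0.028.
Mean > mode: the posterior has a right tail.

0.028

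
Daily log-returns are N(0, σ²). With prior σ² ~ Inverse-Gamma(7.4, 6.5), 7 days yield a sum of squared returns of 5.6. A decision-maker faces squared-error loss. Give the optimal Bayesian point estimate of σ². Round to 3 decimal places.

0.939

Posterior: Inverse-Gamma(shape = 7.4+7/2 = 10.9, scale = 6.5+5.6/2 = 9.3).
Mode = β/(α+1) = 9.3/11.9 = 0.782.
Mean = β/(α−1) = 9.3/9.9 = 0.939.
Squared-error loss ⇒ the optimal estimator is the posterior mean.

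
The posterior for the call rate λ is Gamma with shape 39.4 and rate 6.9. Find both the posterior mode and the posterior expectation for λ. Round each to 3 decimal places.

Mode = (α−1)/β = 38.4/6.9 = 5.565.
Mean = α/β = 39.4/6.9 = 5.710.

posterior mode = 5.565, posterior expectation = 5.710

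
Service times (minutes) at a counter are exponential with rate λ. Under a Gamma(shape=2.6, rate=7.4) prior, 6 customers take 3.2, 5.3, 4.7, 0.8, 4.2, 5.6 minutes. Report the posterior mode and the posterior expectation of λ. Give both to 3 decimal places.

λ_MAP = 0.244, E[λ|data] = 0.276

Σ times = 23.8. Posterior: Gamma(shape = 2.6+6 = 8.6, rate = 7.4+23.8 = 31.2).
Mode = (α−1)/β = 7.6/31.2 = 0.244.
Mean = α/β = 8.6/31.2 = 0.276.
Right-skewed posterior ⇒ mode < mean.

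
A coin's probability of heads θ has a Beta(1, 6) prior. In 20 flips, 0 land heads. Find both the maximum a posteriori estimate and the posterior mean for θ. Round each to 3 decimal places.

MAP = 0.000; posterior mean = 0.037

Posterior: Beta(1+0, 6+20) = Beta(1, 26).
Since α = 1 ≤ 1 and β > 1, the Beta density is monotone decreasing on [0,1]; the mode is at 0.
Mean = 1/(1+26) = 0.037.
The mean is pulled above the mode by the posterior's right skew.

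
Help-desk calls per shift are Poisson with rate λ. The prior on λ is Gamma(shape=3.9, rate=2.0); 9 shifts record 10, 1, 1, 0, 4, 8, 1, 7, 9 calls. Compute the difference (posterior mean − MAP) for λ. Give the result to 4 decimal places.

Σ counts = 41. Posterior: Gamma(shape = 3.9+41 = 44.9, rate = 2.0+9 = 11.0).
Mode = (α−1)/β = 43.9/11.0 = 3.9909.
Mean = α/β = 44.9/11.0 = 4.0818.
Difference = 4.0818 − 3.9909 = 0.0909.

0.0909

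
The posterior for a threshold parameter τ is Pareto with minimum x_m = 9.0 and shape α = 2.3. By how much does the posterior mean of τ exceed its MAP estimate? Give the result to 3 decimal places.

6.923

The Pareto density is strictly decreasing on [x_m, ∞), so the mode is x_m = 9.000.
Mean = α·x_m/(α−1) = 2.3·9.0/1.3 = 15.923.
Difference = 15.923 − 9.000 = 6.923.
The mean is pulled above the mode by the posterior's right skew.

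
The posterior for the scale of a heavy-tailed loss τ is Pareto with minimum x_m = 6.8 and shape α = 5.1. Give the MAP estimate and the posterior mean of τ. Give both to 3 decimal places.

τ_MAP = 6.800, E[τ|data] = 8.459

The Pareto density is strictly decreasing on [x_m, ∞), so the mode is x_m = 6.800.
Mean = α·x_m/(α−1) = 5.1·6.8/4.1 = 8.459.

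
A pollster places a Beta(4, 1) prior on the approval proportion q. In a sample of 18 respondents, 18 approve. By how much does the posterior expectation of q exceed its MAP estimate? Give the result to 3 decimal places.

Posterior: Beta(4+18, 1+0) = Beta(22, 1).
Since β = 1 ≤ 1 and α > 1, the Beta density is monotone increasing on [0,1]; the mode is at 1.
Mean = 22/(22+1) = 0.957.
Difference = 0.957 − 1.000 = -0.043.

-0.043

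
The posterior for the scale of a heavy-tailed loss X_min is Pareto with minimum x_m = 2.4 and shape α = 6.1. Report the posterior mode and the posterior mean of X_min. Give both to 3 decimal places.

The Pareto density is strictly decreasing on [x_m, ∞), so the mode is x_m = 2.400.
Mean = α·x_m/(α−1) = 6.1·2.4/5.1 = 2.871.
Mean > mode: the posterior has a right tail.

MAP = 2.400, posterior mean = 2.871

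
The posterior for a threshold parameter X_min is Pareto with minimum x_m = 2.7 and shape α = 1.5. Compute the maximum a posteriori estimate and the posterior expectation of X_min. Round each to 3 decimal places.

The Pareto density is strictly decreasing on [x_m, ∞), so the mode is x_m = 2.700.
Mean = α·x_m/(α−1) = 1.5·2.7/0.5 = 8.100.
The posterior is right-skewed, so the mean exceeds the mode.

X_min_MAP = 2.700, E[X_min|data] = 8.100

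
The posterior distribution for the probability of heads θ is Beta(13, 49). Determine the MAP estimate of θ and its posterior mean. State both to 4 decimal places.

Mode = (13−1)/(13+49−2) = 12/60 = 0.2000.
Mean = 13/(13+49) = 13/62 = 0.2097.
The posterior is right-skewed, so the mean exceeds the mode.

MAP = 0.2000, posterior mean = 0.2097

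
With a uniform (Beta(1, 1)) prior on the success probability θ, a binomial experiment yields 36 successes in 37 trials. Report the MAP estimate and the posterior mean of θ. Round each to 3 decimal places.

Posterior: Beta(1+36, 1+1) = Beta(37, 2).
Mode = (37−1)/(37+2−2) = 36/37 = 0.973.
Mean = 37/(37+2) = 37/39 = 0.949.

θ_MAP = 0.973, E[θ|data] = 0.949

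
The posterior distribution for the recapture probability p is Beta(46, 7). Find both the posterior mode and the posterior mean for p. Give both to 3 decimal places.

posterior mode = 0.882, posterior mean = 0.868

Mode = (46−1)/(46+7−2) = 45/51 = 0.882.
Mean = 46/(46+7) = 46/53 = 0.868.
The mean is pulled below the mode by the posterior's left skew.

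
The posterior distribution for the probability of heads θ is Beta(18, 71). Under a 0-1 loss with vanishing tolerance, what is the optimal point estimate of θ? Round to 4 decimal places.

Mode = (18−1)/(18+71−2) = 17/87 = 0.1954.
Mean = 18/(18+71) = 18/89 = 0.2022.
This is the posterior mode — the MAP estimate.

0.1954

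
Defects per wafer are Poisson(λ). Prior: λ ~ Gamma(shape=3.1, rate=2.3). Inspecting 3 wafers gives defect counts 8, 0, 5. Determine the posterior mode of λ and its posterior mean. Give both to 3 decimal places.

MAP = 2.849; posterior mean = 3.038

Σ counts = 13. Posterior: Gamma(shape = 3.1+13 = 16.1, rate = 2.3+3 = 5.3).
Mode = (α−1)/β = 15.1/5.3 = 2.849.
Mean = α/β = 16.1/5.3 = 3.038.
Right-skewed posterior ⇒ mode < mean.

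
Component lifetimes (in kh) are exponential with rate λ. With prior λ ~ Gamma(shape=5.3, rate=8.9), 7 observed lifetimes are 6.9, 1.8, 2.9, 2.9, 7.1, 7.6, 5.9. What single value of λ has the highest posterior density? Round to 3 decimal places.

0.257

Σ times = 35.1. Posterior: Gamma(shape = 5.3+7 = 12.3, rate = 8.9+35.1 = 44.0).
Mode = (α−1)/β = 11.3/44.0 = 0.257.
Mean = α/β = 12.3/44.0 = 0.280.
This is the posterior mode — the MAP estimate.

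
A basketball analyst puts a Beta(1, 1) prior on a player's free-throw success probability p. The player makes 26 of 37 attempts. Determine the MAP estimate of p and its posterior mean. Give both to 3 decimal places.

p_MAP = 0.703, E[p|data] = 0.692

Posterior: Beta(1+26, 1+11) = Beta(27, 12).
Mode = (27−1)/(27+12−2) = 26/37 = 0.703.
Mean = 27/(27+12) = 27/39 = 0.692.
Left-skewed posterior ⇒ mean < mode.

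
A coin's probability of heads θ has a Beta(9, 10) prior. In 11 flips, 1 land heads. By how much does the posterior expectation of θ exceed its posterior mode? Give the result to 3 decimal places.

0.012

Posterior: Beta(9+1, 10+10) = Beta(10, 20).
Mode = (10−1)/(10+20−2) = 9/28 = 0.321.
Mean = 10/(10+20) = 10/30 = 0.333.
Difference = 0.333 − 0.321 = 0.012.
Mean > mode: the posterior has a right tail.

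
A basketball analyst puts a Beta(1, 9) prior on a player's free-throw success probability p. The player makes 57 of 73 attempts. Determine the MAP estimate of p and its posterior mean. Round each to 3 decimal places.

MAP estimate = 0.704, posterior mean = 0.699

Posterior: Beta(1+57, 9+16) = Beta(58, 25).
Mode = (58−1)/(58+25−2) = 57/81 = 0.704.
Mean = 58/(58+25) = 58/83 = 0.699.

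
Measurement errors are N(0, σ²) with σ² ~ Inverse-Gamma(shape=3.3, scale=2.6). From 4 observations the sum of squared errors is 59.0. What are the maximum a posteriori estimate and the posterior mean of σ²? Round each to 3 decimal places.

Posterior: Inverse-Gamma(shape = 3.3+4/2 = 5.3, scale = 2.6+59.0/2 = 32.1).
Mode = β/(α+1) = 32.1/6.3 = 5.095.
Mean = β/(α−1) = 32.1/4.3 = 7.465.

MAP = 5.095; posterior mean = 7.465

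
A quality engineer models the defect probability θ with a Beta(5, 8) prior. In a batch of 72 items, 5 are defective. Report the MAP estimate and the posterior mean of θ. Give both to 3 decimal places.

Posterior: Beta(5+5, 8+67) = Beta(10, 75).
Mode = (10−1)/(10+75−2) = 9/83 = 0.108.
Mean = 10/(10+75) = 10/85 = 0.118.
Mean > mode: the posterior has a right tail.

MAP = 0.108, posterior mean = 0.118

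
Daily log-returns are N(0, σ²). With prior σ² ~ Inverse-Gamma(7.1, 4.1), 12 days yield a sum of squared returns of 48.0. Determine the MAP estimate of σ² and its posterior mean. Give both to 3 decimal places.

MAP: 1.993. Posterior mean: 2.322.

Posterior: Inverse-Gamma(shape = 7.1+12/2 = 13.1, scale = 4.1+48.0/2 = 28.1).
Mode = β/(α+1) = 28.1/14.1 = 1.993.
Mean = β/(α−1) = 28.1/12.1 = 2.322.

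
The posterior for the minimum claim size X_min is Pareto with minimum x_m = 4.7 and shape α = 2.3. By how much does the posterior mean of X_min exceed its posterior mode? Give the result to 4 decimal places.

The Pareto density is strictly decreasing on [x_m, ∞), so the mode is x_m = 4.7000.
Mean = α·x_m/(α−1) = 2.3·4.7/1.3 = 8.3154.
Difference = 8.3154 − 4.7000 = 3.6154.

3.6154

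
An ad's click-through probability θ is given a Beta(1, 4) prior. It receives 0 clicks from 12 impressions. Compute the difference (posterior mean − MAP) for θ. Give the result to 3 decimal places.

Posterior: Beta(1+0, 4+12) = Beta(1, 16).
Since α = 1 ≤ 1 and β > 1, the Beta density is monotone decreasing on [0,1]; the mode is at 0.
Mean = 1/(1+16) = 0.059.
Difference = 0.059 − 0.000 = 0.059.

0.059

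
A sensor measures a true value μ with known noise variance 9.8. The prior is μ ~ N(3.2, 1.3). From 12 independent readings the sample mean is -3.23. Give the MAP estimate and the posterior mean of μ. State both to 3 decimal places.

Posterior for μ is Normal. Precision-weighted mean: (1/1.3·3.2 + 12/9.8·-3.23) / (1/1.3 + 12/9.8) = -0.749.
A Normal posterior is symmetric, so mode = mean.

MAP = -0.749; posterior mean = -0.749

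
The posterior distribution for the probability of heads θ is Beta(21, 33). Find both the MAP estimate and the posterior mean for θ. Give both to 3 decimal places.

Mode = (21−1)/(21+33−2) = 20/52 = 0.385.
Mean = 21/(21+33) = 21/54 = 0.389.

θ_MAP = 0.385, E[θ|data] = 0.389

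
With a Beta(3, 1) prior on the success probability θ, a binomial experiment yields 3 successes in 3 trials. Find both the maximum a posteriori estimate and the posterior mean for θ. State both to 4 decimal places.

θ_MAP = 1.0000, E[θ|data] = 0.8571

Posterior: Beta(3+3, 1+0) = Beta(6, 1).
Since β = 1 ≤ 1 and α > 1, the Beta density is monotone increasing on [0,1]; the mode is at 1.
Mean = 6/(6+1) = 0.8571.
The posterior is left-skewed, so the mode exceeds the mean.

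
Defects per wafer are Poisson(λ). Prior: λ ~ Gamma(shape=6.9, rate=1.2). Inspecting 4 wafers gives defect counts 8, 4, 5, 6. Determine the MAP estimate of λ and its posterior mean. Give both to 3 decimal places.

Σ counts = 23. Posterior: Gamma(shape = 6.9+23 = 29.9, rate = 1.2+4 = 5.2).
Mode = (α−1)/β = 28.9/5.2 = 5.558.
Mean = α/β = 29.9/5.2 = 5.750.

MAP = 5.558; posterior mean = 5.750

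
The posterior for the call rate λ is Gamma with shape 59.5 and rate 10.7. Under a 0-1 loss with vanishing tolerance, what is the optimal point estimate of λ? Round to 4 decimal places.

5.4673

Mode = (α−1)/β = 58.5/10.7 = 5.4673.
Mean = α/β = 59.5/10.7 = 5.5607.
This is the posterior mode — the MAP estimate.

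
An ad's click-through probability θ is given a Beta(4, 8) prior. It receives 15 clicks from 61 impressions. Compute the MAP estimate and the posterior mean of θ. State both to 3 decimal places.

Posterior: Beta(4+15, 8+46) = Beta(19, 54).
Mode = (19−1)/(19+54−2) = 18/71 = 0.254.
Mean = 19/(19+54) = 19/73 = 0.260.

MAP estimate = 0.254, posterior mean = 0.260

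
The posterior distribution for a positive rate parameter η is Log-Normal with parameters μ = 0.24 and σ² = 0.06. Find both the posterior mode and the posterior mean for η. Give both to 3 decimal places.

MAP = 1.197, posterior mean = 1.310

Mode = exp(μ − σ²) = exp(0.18) = 1.197.
Mean = exp(μ + σ²/2) = exp(0.270) = 1.310.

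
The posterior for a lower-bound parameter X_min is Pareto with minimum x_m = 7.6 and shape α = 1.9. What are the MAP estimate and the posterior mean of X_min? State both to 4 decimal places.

MAP = 7.6000; posterior mean = 16.0444

The Pareto density is strictly decreasing on [x_m, ∞), so the mode is x_m = 7.6000.
Mean = α·x_m/(α−1) = 1.9·7.6/0.9 = 16.0444.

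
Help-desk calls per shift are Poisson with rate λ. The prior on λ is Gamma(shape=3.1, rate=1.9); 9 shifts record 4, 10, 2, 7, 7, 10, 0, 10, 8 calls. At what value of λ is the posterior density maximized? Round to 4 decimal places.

5.5138

Σ counts = 58. Posterior: Gamma(shape = 3.1+58 = 61.1, rate = 1.9+9 = 10.9).
Mode = (α−1)/β = 60.1/10.9 = 5.5138.
Mean = α/β = 61.1/10.9 = 5.6055.
This is the posterior mode — the MAP estimate.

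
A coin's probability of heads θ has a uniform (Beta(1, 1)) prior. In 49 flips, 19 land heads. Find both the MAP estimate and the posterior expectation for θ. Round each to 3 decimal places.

Posterior: Beta(1+19, 1+30) = Beta(20, 31).
Mode = (20−1)/(20+31−2) = 19/49 = 0.388.
Mean = 20/(20+31) = 20/51 = 0.392.

MAP = 0.388, posterior mean = 0.392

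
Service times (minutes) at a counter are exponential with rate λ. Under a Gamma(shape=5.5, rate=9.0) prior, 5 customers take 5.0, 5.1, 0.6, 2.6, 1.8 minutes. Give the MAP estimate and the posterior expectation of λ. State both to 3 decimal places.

MAP estimate = 0.394, posterior expectation = 0.436

Σ times = 15.1. Posterior: Gamma(shape = 5.5+5 = 10.5, rate = 9.0+15.1 = 24.1).
Mode = (α−1)/β = 9.5/24.1 = 0.394.
Mean = α/β = 10.5/24.1 = 0.436.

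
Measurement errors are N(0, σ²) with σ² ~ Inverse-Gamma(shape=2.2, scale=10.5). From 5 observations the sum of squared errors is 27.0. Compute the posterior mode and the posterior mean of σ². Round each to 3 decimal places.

Posterior: Inverse-Gamma(shape = 2.2+5/2 = 4.7, scale = 10.5+27.0/2 = 24.0).
Mode = β/(α+1) = 24.0/5.7 = 4.211.
Mean = β/(α−1) = 24.0/3.7 = 6.486.
Right-skewed posterior ⇒ mode < mean.

MAP = 4.211, posterior mean = 6.486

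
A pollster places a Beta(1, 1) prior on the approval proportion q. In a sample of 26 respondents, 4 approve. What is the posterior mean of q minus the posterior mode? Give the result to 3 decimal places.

Posterior: Beta(1+4, 1+22) = Beta(5, 23).
Mode = (5−1)/(5+23−2) = 4/26 = 0.154.
Mean = 5/(5+23) = 5/28 = 0.179.
Difference = 0.179 − 0.154 = 0.025.

0.025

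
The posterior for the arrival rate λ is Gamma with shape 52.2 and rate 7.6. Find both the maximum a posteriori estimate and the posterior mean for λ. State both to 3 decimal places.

λ_MAP = 6.737, E[λ|data] = 6.868

Mode = (α−1)/β = 51.2/7.6 = 6.737.
Mean = α/β = 52.2/7.6 = 6.868.
Mean > mode: the posterior has a right tail.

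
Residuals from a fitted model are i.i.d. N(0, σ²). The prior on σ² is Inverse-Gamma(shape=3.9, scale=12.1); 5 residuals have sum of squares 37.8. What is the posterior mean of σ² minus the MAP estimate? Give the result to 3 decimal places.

1.552

Posterior: Inverse-Gamma(shape = 3.9+5/2 = 6.4, scale = 12.1+37.8/2 = 31.0).
Mode = β/(α+1) = 31.0/7.4 = 4.189.
Mean = β/(α−1) = 31.0/5.4 = 5.741.
Difference = 5.741 − 4.189 = 1.552.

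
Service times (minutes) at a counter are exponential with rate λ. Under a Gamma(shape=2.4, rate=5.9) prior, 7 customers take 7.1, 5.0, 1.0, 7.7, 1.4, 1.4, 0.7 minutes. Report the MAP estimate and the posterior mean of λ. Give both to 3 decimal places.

Σ times = 24.3. Posterior: Gamma(shape = 2.4+7 = 9.4, rate = 5.9+24.3 = 30.2).
Mode = (α−1)/β = 8.4/30.2 = 0.278.
Mean = α/β = 9.4/30.2 = 0.311.

MAP = 0.278, posterior mean = 0.311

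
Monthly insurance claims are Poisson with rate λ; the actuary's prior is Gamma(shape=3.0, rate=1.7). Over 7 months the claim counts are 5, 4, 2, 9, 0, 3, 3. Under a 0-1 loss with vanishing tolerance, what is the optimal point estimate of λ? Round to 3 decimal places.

3.218

Σ counts = 26. Posterior: Gamma(shape = 3.0+26 = 29.0, rate = 1.7+7 = 8.7).
Mode = (α−1)/β = 28.0/8.7 = 3.218.
Mean = α/β = 29.0/8.7 = 3.333.
This is the posterior mode — the MAP estimate.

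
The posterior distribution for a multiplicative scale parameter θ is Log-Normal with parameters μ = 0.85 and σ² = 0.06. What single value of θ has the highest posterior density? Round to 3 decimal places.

Mode = exp(μ − σ²) = exp(0.79) = 2.203.
Mean = exp(μ + σ²/2) = exp(0.880) = 2.411.
This is the posterior mode — the MAP estimate.

2.203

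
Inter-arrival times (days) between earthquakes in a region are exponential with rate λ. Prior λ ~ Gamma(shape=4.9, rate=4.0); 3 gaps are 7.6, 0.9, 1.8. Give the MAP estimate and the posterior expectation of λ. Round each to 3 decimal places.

MAP: 0.483. Posterior mean: 0.552.

Σ times = 10.3. Posterior: Gamma(shape = 4.9+3 = 7.9, rate = 4.0+10.3 = 14.3).
Mode = (α−1)/β = 6.9/14.3 = 0.483.
Mean = α/β = 7.9/14.3 = 0.552.
The mean is pulled above the mode by the posterior's right skew.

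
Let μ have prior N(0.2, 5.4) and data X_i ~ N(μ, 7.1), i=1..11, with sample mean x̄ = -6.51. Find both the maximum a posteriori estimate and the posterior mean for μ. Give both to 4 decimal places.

μ_MAP = -5.7936, E[μ|data] = -5.7936

Posterior for μ is Normal. Precision-weighted mean: (1/5.4·0.2 + 11/7.1·-6.51) / (1/5.4 + 11/7.1) = -5.7936.
A Normal posterior is symmetric, so mode = mean.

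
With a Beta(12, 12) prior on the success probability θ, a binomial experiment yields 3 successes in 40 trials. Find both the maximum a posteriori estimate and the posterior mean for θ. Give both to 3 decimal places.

Posterior: Beta(12+3, 12+37) = Beta(15, 49).
Mode = (15−1)/(15+49−2) = 14/62 = 0.226.
Mean = 15/(15+49) = 15/64 = 0.234.

θ_MAP = 0.226, E[θ|data] = 0.234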